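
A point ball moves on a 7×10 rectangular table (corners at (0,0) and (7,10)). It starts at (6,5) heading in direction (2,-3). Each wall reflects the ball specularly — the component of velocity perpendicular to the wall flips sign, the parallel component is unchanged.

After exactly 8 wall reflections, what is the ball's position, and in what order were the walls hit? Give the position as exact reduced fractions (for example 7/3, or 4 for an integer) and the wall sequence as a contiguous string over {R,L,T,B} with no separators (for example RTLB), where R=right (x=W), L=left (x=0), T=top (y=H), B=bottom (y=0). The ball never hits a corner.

1. t=1/2 → R at (7,7/2); v=(-2,-3)
2. t=7/6 → B at (14/3,0); v=(-2,3)
3. t=7/3 → L at (0,7); v=(2,3)
4. t=1 → T at (2,10); v=(2,-3)
5. t=5/2 → R at (7,5/2); v=(-2,-3)
6. t=5/6 → B at (16/3,0); v=(-2,3)
7. t=8/3 → L at (0,8); v=(2,3)
8. t=2/3 → T at (4/3,10); v=(2,-3)

Final position: (4/3,10)
Wall sequence: RBLTRBLT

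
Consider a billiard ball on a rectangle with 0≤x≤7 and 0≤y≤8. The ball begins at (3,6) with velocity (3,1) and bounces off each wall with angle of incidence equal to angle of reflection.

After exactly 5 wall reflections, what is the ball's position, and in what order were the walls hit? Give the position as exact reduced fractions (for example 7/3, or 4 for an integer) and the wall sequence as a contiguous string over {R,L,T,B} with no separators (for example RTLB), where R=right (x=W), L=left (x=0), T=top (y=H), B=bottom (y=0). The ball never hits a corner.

1. t=4/3 → R at (7,22/3); v=(-3,1)
2. t=2/3 → T at (5,8); v=(-3,-1)
3. t=5/3 → L at (0,19/3); v=(3,-1)
4. t=7/3 → R at (7,4); v=(-3,-1)
5. t=7/3 → L at (0,5/3); v=(3,-1)

Final position: (0,5/3)
Wall sequence: RTLRL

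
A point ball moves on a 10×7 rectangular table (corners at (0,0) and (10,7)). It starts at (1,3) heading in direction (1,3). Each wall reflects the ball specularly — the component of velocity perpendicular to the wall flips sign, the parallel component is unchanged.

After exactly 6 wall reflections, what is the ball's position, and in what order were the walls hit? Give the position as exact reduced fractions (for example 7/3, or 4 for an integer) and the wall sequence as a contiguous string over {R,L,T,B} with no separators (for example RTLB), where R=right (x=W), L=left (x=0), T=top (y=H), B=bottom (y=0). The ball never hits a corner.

1. t=4/3 → T at (7/3,7); v=(1,-3)
2. t=7/3 → B at (14/3,0); v=(1,3)
3. t=7/3 → T at (7,7); v=(1,-3)
4. t=7/3 → B at (28/3,0); v=(1,3)
5. t=2/3 → R at (10,2); v=(-1,3)
6. t=5/3 → T at (25/3,7); v=(-1,-3)

Final position: (25/3,7)
Wall sequence: TBTBRT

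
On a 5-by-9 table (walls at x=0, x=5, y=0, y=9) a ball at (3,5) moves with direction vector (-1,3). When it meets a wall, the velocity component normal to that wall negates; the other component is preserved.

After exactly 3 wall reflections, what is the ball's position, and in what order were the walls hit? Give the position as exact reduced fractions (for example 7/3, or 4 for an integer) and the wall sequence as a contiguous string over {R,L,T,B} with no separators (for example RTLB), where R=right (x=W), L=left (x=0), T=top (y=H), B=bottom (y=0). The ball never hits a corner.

1. t=4/3 → T at (5/3,9); v=(-1,-3)
2. t=5/3 → L at (0,4); v=(1,-3)
3. t=4/3 → B at (4/3,0); v=(1,3)

Final position: (4/3,0)
Wall sequence: TLB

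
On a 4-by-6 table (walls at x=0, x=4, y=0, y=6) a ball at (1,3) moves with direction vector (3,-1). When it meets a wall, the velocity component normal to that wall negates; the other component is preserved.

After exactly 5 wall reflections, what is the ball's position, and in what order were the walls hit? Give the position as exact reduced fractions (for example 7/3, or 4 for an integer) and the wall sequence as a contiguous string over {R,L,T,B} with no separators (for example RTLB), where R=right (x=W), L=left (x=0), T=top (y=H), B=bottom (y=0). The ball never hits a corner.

Final position: (0,2)
Wall sequence: RLBRL

1. t=1 → R at (4,2); v=(-3,-1)
2. t=4/3 → L at (0,2/3); v=(3,-1)
3. t=2/3 → B at (2,0); v=(3,1)
4. t=2/3 → R at (4,2/3); v=(-3,1)
5. t=4/3 → L at (0,2); v=(3,1)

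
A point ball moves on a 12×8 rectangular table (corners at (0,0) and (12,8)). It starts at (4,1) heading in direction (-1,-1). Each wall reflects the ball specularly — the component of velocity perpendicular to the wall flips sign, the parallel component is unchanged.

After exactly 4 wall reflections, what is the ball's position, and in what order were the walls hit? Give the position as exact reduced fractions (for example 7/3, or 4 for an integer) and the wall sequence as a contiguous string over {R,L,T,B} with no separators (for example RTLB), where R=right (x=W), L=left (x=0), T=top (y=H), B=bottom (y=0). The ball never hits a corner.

1. t=1 → B at (3,0); v=(-1,1)
2. t=3 → L at (0,3); v=(1,1)
3. t=5 → T at (5,8); v=(1,-1)
4. t=7 → R at (12,1); v=(-1,-1)

Final position: (12,1)
Wall sequence: BLTR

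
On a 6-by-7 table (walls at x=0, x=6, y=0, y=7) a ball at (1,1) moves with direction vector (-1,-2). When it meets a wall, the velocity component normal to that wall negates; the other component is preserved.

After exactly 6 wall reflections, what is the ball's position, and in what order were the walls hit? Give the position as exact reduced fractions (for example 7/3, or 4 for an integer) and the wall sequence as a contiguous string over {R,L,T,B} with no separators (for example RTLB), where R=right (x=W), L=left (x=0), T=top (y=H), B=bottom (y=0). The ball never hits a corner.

1. t=1/2 → B at (1/2,0); v=(-1,2)
2. t=1/2 → L at (0,1); v=(1,2)
3. t=3 → T at (3,7); v=(1,-2)
4. t=3 → R at (6,1); v=(-1,-2)
5. t=1/2 → B at (11/2,0); v=(-1,2)
6. t=7/2 → T at (2,7); v=(-1,-2)

Final position: (2,7)
Wall sequence: BLTRBT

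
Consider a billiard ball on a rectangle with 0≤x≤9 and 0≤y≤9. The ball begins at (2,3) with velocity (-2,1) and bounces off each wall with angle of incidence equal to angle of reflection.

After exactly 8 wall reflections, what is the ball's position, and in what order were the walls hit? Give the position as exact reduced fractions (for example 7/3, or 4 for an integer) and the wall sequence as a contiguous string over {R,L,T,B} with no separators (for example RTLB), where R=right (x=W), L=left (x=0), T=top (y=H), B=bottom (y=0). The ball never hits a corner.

Final position: (9,17/2)
Wall sequence: LRTLRBLR

1. t=1 → L at (0,4); v=(2,1)
2. t=9/2 → R at (9,17/2); v=(-2,1)
3. t=1/2 → T at (8,9); v=(-2,-1)
4. t=4 → L at (0,5); v=(2,-1)
5. t=9/2 → R at (9,1/2); v=(-2,-1)
6. t=1/2 → B at (8,0); v=(-2,1)
7. t=4 → L at (0,4); v=(2,1)
8. t=9/2 → R at (9,17/2); v=(-2,1)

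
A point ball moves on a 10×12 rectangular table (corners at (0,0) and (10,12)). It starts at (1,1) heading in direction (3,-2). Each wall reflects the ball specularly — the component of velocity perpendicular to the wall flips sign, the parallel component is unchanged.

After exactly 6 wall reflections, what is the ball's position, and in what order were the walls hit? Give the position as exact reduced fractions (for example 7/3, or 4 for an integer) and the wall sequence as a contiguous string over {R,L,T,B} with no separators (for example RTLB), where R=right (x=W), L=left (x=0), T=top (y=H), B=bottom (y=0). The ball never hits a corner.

Final position: (3/2,0)
Wall sequence: BRLTRB

1. t=1/2 → B at (5/2,0); v=(3,2)
2. t=5/2 → R at (10,5); v=(-3,2)
3. t=10/3 → L at (0,35/3); v=(3,2)
4. t=1/6 → T at (1/2,12); v=(3,-2)
5. t=19/6 → R at (10,17/3); v=(-3,-2)
6. t=17/6 → B at (3/2,0); v=(-3,2)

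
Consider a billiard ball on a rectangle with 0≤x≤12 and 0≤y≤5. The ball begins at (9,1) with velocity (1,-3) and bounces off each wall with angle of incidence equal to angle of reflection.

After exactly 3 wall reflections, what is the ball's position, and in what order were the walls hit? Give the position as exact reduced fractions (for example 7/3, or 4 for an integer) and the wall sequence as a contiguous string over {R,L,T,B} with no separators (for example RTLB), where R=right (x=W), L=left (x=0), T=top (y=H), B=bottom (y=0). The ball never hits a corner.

Final position: (12,2)
Wall sequence: BTR

1. t=1/3 → B at (28/3,0); v=(1,3)
2. t=5/3 → T at (11,5); v=(1,-3)
3. t=1 → R at (12,2); v=(-1,-3)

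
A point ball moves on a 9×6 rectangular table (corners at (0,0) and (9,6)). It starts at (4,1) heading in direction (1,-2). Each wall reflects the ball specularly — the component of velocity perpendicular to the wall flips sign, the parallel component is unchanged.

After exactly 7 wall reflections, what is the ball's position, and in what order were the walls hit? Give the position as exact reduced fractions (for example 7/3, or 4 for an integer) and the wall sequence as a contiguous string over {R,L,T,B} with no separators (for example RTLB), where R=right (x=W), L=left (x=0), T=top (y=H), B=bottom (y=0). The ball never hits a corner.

Final position: (0,3)
Wall sequence: BTRBTBL

1. t=1/2 → B at (9/2,0); v=(1,2)
2. t=3 → T at (15/2,6); v=(1,-2)
3. t=3/2 → R at (9,3); v=(-1,-2)
4. t=3/2 → B at (15/2,0); v=(-1,2)
5. t=3 → T at (9/2,6); v=(-1,-2)
6. t=3 → B at (3/2,0); v=(-1,2)
7. t=3/2 → L at (0,3); v=(1,2)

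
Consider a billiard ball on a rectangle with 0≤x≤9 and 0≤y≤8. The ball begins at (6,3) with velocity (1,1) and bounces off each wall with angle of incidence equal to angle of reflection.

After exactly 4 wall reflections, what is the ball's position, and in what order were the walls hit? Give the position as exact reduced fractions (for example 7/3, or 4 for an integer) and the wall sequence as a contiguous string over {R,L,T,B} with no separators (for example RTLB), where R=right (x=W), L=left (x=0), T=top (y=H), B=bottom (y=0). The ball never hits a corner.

1. t=3 → R at (9,6); v=(-1,1)
2. t=2 → T at (7,8); v=(-1,-1)
3. t=7 → L at (0,1); v=(1,-1)
4. t=1 → B at (1,0); v=(1,1)

Final position: (1,0)
Wall sequence: RTLB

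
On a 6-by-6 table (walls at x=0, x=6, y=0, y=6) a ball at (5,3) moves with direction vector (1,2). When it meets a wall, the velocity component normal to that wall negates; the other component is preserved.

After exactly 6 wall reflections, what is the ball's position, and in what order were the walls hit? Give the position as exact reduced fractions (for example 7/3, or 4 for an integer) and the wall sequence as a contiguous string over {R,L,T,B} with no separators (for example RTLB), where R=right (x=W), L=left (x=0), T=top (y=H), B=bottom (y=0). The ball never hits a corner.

1. t=1 → R at (6,5); v=(-1,2)
2. t=1/2 → T at (11/2,6); v=(-1,-2)
3. t=3 → B at (5/2,0); v=(-1,2)
4. t=5/2 → L at (0,5); v=(1,2)
5. t=1/2 → T at (1/2,6); v=(1,-2)
6. t=3 → B at (7/2,0); v=(1,2)

Final position: (7/2,0)
Wall sequence: RTBLTB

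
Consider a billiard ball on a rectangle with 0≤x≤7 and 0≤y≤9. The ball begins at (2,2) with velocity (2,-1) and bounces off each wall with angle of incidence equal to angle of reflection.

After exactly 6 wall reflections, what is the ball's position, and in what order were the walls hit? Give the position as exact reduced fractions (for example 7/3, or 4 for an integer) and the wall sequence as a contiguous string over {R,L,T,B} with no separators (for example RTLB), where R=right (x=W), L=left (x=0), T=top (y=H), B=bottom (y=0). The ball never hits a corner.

1. t=2 → B at (6,0); v=(2,1)
2. t=1/2 → R at (7,1/2); v=(-2,1)
3. t=7/2 → L at (0,4); v=(2,1)
4. t=7/2 → R at (7,15/2); v=(-2,1)
5. t=3/2 → T at (4,9); v=(-2,-1)
6. t=2 → L at (0,7); v=(2,-1)

Final position: (0,7)
Wall sequence: BRLRTL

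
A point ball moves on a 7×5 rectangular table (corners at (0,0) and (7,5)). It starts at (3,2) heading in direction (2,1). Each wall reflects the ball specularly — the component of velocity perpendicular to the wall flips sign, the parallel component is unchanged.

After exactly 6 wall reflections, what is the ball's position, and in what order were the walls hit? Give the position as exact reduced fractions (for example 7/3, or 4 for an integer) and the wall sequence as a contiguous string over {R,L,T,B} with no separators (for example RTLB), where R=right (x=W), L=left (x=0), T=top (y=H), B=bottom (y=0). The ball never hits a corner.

Final position: (0,9/2)
Wall sequence: RTLBRL

1. t=2 → R at (7,4); v=(-2,1)
2. t=1 → T at (5,5); v=(-2,-1)
3. t=5/2 → L at (0,5/2); v=(2,-1)
4. t=5/2 → B at (5,0); v=(2,1)
5. t=1 → R at (7,1); v=(-2,1)
6. t=7/2 → L at (0,9/2); v=(2,1)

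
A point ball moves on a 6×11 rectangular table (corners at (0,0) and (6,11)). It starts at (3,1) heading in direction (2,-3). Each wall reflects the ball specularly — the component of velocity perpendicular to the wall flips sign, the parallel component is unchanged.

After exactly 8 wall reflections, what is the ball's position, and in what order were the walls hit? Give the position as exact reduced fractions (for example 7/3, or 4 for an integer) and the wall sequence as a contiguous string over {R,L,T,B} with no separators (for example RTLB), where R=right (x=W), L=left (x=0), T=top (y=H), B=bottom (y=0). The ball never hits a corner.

Final position: (5/3,11)
Wall sequence: BRTLRBLT

1. t=1/3 → B at (11/3,0); v=(2,3)
2. t=7/6 → R at (6,7/2); v=(-2,3)
3. t=5/2 → T at (1,11); v=(-2,-3)
4. t=1/2 → L at (0,19/2); v=(2,-3)
5. t=3 → R at (6,1/2); v=(-2,-3)
6. t=1/6 → B at (17/3,0); v=(-2,3)
7. t=17/6 → L at (0,17/2); v=(2,3)
8. t=5/6 → T at (5/3,11); v=(2,-3)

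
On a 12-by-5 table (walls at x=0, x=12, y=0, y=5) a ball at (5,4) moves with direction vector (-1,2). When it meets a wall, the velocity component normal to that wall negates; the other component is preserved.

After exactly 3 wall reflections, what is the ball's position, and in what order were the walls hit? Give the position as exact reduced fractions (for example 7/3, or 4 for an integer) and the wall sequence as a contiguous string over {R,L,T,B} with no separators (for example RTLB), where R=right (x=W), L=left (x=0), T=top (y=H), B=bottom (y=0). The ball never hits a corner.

1. t=1/2 → T at (9/2,5); v=(-1,-2)
2. t=5/2 → B at (2,0); v=(-1,2)
3. t=2 → L at (0,4); v=(1,2)

Final position: (0,4)
Wall sequence: TBL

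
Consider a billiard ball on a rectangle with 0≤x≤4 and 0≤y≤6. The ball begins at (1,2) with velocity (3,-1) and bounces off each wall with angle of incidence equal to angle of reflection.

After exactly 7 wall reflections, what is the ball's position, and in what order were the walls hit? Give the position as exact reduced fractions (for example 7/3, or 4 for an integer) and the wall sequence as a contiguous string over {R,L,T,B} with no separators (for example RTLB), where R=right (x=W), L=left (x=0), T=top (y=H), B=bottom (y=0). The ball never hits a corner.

Final position: (0,17/3)
Wall sequence: RBLRLRL

1. t=1 → R at (4,1); v=(-3,-1)
2. t=1 → B at (1,0); v=(-3,1)
3. t=1/3 → L at (0,1/3); v=(3,1)
4. t=4/3 → R at (4,5/3); v=(-3,1)
5. t=4/3 → L at (0,3); v=(3,1)
6. t=4/3 → R at (4,13/3); v=(-3,1)
7. t=4/3 → L at (0,17/3); v=(3,1)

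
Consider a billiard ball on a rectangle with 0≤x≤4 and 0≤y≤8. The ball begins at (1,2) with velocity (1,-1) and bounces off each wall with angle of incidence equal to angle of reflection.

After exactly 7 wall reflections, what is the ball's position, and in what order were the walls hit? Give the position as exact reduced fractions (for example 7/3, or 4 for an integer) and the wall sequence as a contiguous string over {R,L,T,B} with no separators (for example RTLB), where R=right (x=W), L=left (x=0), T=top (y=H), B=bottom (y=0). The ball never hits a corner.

Final position: (3,0)
Wall sequence: BRLTRLB

1. t=2 → B at (3,0); v=(1,1)
2. t=1 → R at (4,1); v=(-1,1)
3. t=4 → L at (0,5); v=(1,1)
4. t=3 → T at (3,8); v=(1,-1)
5. t=1 → R at (4,7); v=(-1,-1)
6. t=4 → L at (0,3); v=(1,-1)
7. t=3 → B at (3,0); v=(1,1)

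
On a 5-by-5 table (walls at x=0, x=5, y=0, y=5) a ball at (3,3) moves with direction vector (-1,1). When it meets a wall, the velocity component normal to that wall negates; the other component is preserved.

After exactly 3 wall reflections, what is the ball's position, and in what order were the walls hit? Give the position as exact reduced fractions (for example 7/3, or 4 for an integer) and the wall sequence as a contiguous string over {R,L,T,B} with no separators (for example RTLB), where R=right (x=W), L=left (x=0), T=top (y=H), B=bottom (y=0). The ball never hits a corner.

1. t=2 → T at (1,5); v=(-1,-1)
2. t=1 → L at (0,4); v=(1,-1)
3. t=4 → B at (4,0); v=(1,1)

Final position: (4,0)
Wall sequence: TLB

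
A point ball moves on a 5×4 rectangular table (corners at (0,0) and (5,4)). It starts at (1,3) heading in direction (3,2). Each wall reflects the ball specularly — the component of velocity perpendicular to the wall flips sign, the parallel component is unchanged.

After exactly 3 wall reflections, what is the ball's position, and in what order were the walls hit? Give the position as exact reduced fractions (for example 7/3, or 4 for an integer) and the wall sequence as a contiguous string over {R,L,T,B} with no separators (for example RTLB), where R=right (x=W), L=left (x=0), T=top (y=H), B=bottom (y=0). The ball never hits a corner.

Final position: (3/2,0)
Wall sequence: TRB

1. t=1/2 → T at (5/2,4); v=(3,-2)
2. t=5/6 → R at (5,7/3); v=(-3,-2)
3. t=7/6 → B at (3/2,0); v=(-3,2)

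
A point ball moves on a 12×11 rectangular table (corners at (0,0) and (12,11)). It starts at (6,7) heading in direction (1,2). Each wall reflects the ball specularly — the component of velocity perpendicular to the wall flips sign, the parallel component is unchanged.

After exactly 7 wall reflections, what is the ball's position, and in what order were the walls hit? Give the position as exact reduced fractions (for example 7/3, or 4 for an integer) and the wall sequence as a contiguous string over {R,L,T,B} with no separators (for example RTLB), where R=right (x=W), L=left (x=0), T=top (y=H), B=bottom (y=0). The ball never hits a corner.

Final position: (6,11)
Wall sequence: TRBTLBT

1. t=2 → T at (8,11); v=(1,-2)
2. t=4 → R at (12,3); v=(-1,-2)
3. t=3/2 → B at (21/2,0); v=(-1,2)
4. t=11/2 → T at (5,11); v=(-1,-2)
5. t=5 → L at (0,1); v=(1,-2)
6. t=1/2 → B at (1/2,0); v=(1,2)
7. t=11/2 → T at (6,11); v=(1,-2)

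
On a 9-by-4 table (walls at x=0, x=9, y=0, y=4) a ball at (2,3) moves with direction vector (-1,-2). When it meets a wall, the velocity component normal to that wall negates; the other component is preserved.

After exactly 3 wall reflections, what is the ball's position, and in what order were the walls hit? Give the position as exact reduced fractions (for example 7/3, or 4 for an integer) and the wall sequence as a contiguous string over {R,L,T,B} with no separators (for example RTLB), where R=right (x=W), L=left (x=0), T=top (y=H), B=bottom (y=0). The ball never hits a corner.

Final position: (3/2,4)
Wall sequence: BLT

1. t=3/2 → B at (1/2,0); v=(-1,2)
2. t=1/2 → L at (0,1); v=(1,2)
3. t=3/2 → T at (3/2,4); v=(1,-2)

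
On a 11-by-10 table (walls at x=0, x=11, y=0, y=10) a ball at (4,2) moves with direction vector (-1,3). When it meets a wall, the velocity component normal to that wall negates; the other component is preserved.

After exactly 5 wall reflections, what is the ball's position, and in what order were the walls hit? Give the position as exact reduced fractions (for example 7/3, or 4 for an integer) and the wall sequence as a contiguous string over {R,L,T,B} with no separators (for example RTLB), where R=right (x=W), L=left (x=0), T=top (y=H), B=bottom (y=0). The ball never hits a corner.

1. t=8/3 → T at (4/3,10); v=(-1,-3)
2. t=4/3 → L at (0,6); v=(1,-3)
3. t=2 → B at (2,0); v=(1,3)
4. t=10/3 → T at (16/3,10); v=(1,-3)
5. t=10/3 → B at (26/3,0); v=(1,3)

Final position: (26/3,0)
Wall sequence: TLBTB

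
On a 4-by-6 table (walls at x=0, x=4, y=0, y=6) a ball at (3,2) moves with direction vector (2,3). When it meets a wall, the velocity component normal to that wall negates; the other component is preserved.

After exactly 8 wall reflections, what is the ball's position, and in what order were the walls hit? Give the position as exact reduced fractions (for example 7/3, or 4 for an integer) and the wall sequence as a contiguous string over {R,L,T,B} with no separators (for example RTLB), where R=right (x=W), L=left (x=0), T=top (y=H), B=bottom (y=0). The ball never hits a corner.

Final position: (5/3,0)
Wall sequence: RTLBRTLB

1. t=1/2 → R at (4,7/2); v=(-2,3)
2. t=5/6 → T at (7/3,6); v=(-2,-3)
3. t=7/6 → L at (0,5/2); v=(2,-3)
4. t=5/6 → B at (5/3,0); v=(2,3)
5. t=7/6 → R at (4,7/2); v=(-2,3)
6. t=5/6 → T at (7/3,6); v=(-2,-3)
7. t=7/6 → L at (0,5/2); v=(2,-3)
8. t=5/6 → B at (5/3,0); v=(2,3)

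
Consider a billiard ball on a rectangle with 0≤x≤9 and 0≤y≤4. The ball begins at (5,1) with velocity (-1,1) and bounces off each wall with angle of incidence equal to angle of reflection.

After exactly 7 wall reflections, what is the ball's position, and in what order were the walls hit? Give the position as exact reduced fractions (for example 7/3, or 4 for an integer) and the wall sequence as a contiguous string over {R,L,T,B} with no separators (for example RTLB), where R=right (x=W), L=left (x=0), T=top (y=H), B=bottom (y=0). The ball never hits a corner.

1. t=3 → T at (2,4); v=(-1,-1)
2. t=2 → L at (0,2); v=(1,-1)
3. t=2 → B at (2,0); v=(1,1)
4. t=4 → T at (6,4); v=(1,-1)
5. t=3 → R at (9,1); v=(-1,-1)
6. t=1 → B at (8,0); v=(-1,1)
7. t=4 → T at (4,4); v=(-1,-1)

Final position: (4,4)
Wall sequence: TLBTRBT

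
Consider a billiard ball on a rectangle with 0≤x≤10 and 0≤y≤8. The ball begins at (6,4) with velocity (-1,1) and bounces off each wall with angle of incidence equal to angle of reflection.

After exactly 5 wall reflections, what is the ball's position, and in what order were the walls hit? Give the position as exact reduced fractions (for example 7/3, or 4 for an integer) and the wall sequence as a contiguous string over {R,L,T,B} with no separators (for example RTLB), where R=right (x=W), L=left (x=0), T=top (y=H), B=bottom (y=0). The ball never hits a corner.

Final position: (6,8)
Wall sequence: TLBRT

1. t=4 → T at (2,8); v=(-1,-1)
2. t=2 → L at (0,6); v=(1,-1)
3. t=6 → B at (6,0); v=(1,1)
4. t=4 → R at (10,4); v=(-1,1)
5. t=4 → T at (6,8); v=(-1,-1)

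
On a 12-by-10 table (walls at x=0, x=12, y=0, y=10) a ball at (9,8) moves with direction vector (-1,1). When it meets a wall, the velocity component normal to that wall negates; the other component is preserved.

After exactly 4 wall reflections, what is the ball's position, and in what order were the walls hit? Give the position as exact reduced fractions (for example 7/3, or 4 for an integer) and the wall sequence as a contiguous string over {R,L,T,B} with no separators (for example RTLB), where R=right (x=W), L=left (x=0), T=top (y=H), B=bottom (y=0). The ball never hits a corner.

1. t=2 → T at (7,10); v=(-1,-1)
2. t=7 → L at (0,3); v=(1,-1)
3. t=3 → B at (3,0); v=(1,1)
4. t=9 → R at (12,9); v=(-1,1)

Final position: (12,9)
Wall sequence: TLBR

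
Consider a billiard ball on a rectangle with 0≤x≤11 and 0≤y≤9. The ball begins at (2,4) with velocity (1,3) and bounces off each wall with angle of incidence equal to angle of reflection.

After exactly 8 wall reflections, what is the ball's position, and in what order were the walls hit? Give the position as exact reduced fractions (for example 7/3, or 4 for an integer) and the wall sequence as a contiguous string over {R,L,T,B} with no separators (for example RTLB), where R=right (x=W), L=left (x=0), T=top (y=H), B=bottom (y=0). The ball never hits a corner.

Final position: (1/3,9)
Wall sequence: TBTRBTBT

1. t=5/3 → T at (11/3,9); v=(1,-3)
2. t=3 → B at (20/3,0); v=(1,3)
3. t=3 → T at (29/3,9); v=(1,-3)
4. t=4/3 → R at (11,5); v=(-1,-3)
5. t=5/3 → B at (28/3,0); v=(-1,3)
6. t=3 → T at (19/3,9); v=(-1,-3)
7. t=3 → B at (10/3,0); v=(-1,3)
8. t=3 → T at (1/3,9); v=(-1,-3)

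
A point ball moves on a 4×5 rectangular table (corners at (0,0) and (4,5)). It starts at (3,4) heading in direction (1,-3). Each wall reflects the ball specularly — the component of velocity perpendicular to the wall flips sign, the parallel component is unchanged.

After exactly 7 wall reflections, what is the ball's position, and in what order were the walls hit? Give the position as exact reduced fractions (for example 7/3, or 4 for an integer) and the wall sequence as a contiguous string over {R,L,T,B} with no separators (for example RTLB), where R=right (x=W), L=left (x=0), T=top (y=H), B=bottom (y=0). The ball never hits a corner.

1. t=1 → R at (4,1); v=(-1,-3)
2. t=1/3 → B at (11/3,0); v=(-1,3)
3. t=5/3 → T at (2,5); v=(-1,-3)
4. t=5/3 → B at (1/3,0); v=(-1,3)
5. t=1/3 → L at (0,1); v=(1,3)
6. t=4/3 → T at (4/3,5); v=(1,-3)
7. t=5/3 → B at (3,0); v=(1,3)

Final position: (3,0)
Wall sequence: RBTBLTB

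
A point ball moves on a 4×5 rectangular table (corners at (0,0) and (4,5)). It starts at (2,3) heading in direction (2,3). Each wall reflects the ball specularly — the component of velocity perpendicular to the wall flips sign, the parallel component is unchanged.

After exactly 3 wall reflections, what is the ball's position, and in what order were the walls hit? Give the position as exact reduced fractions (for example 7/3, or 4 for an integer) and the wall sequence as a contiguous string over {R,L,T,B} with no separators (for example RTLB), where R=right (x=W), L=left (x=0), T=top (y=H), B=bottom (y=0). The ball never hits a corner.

Final position: (4/3,0)
Wall sequence: TRB

1. t=2/3 → T at (10/3,5); v=(2,-3)
2. t=1/3 → R at (4,4); v=(-2,-3)
3. t=4/3 → B at (4/3,0); v=(-2,3)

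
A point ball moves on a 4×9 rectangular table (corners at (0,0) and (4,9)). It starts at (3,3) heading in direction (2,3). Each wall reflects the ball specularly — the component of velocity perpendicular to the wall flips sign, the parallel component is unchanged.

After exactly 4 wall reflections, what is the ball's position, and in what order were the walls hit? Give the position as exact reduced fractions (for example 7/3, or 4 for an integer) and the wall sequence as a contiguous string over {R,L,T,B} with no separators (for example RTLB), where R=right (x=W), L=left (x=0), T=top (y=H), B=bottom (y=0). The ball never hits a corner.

Final position: (4,3/2)
Wall sequence: RTLR

1. t=1/2 → R at (4,9/2); v=(-2,3)
2. t=3/2 → T at (1,9); v=(-2,-3)
3. t=1/2 → L at (0,15/2); v=(2,-3)
4. t=2 → R at (4,3/2); v=(-2,-3)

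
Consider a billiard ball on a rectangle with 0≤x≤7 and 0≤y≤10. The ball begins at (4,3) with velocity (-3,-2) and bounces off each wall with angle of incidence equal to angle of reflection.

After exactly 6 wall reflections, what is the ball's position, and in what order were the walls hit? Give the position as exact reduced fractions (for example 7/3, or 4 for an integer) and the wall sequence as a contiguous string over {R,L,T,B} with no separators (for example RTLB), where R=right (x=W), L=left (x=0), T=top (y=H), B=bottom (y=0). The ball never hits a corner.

1. t=4/3 → L at (0,1/3); v=(3,-2)
2. t=1/6 → B at (1/2,0); v=(3,2)
3. t=13/6 → R at (7,13/3); v=(-3,2)
4. t=7/3 → L at (0,9); v=(3,2)
5. t=1/2 → T at (3/2,10); v=(3,-2)
6. t=11/6 → R at (7,19/3); v=(-3,-2)

Final position: (7,19/3)
Wall sequence: LBRLTR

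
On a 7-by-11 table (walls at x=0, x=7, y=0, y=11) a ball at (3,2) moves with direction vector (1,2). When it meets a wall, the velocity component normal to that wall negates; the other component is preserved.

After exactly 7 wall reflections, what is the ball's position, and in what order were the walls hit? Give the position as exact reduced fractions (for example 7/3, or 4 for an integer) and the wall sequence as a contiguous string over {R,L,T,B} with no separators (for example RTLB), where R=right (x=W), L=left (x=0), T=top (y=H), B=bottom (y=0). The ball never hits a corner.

1. t=4 → R at (7,10); v=(-1,2)
2. t=1/2 → T at (13/2,11); v=(-1,-2)
3. t=11/2 → B at (1,0); v=(-1,2)
4. t=1 → L at (0,2); v=(1,2)
5. t=9/2 → T at (9/2,11); v=(1,-2)
6. t=5/2 → R at (7,6); v=(-1,-2)
7. t=3 → B at (4,0); v=(-1,2)

Final position: (4,0)
Wall sequence: RTBLTRB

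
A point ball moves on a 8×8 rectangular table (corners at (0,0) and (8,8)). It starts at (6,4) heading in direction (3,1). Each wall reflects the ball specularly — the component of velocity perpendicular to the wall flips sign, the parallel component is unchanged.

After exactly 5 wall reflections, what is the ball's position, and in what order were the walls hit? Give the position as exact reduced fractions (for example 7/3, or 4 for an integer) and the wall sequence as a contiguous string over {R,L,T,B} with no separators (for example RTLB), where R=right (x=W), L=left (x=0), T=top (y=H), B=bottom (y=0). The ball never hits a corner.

Final position: (0,10/3)
Wall sequence: RLTRL

1. t=2/3 → R at (8,14/3); v=(-3,1)
2. t=8/3 → L at (0,22/3); v=(3,1)
3. t=2/3 → T at (2,8); v=(3,-1)
4. t=2 → R at (8,6); v=(-3,-1)
5. t=8/3 → L at (0,10/3); v=(3,-1)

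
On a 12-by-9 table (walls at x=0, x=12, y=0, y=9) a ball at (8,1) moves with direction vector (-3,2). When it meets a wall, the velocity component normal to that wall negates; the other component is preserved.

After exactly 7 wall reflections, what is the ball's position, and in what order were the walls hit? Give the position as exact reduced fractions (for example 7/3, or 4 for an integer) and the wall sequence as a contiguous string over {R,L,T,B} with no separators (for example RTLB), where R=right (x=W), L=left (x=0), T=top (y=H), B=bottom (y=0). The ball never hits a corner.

1. t=8/3 → L at (0,19/3); v=(3,2)
2. t=4/3 → T at (4,9); v=(3,-2)
3. t=8/3 → R at (12,11/3); v=(-3,-2)
4. t=11/6 → B at (13/2,0); v=(-3,2)
5. t=13/6 → L at (0,13/3); v=(3,2)
6. t=7/3 → T at (7,9); v=(3,-2)
7. t=5/3 → R at (12,17/3); v=(-3,-2)

Final position: (12,17/3)
Wall sequence: LTRBLTR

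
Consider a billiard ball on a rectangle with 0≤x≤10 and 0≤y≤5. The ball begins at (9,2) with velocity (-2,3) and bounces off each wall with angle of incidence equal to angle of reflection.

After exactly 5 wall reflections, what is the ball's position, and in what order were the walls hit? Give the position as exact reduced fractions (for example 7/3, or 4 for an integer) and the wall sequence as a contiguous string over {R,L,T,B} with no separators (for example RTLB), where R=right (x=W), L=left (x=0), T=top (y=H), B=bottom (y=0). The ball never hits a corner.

1. t=1 → T at (7,5); v=(-2,-3)
2. t=5/3 → B at (11/3,0); v=(-2,3)
3. t=5/3 → T at (1/3,5); v=(-2,-3)
4. t=1/6 → L at (0,9/2); v=(2,-3)
5. t=3/2 → B at (3,0); v=(2,3)

Final position: (3,0)
Wall sequence: TBTLB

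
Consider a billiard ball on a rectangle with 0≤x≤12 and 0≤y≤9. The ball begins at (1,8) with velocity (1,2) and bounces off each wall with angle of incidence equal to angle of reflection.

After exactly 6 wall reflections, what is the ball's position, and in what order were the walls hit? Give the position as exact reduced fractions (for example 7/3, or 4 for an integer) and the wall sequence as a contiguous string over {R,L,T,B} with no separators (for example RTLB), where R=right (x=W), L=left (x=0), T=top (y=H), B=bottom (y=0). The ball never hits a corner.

Final position: (9/2,9)
Wall sequence: TBTRBT

1. t=1/2 → T at (3/2,9); v=(1,-2)
2. t=9/2 → B at (6,0); v=(1,2)
3. t=9/2 → T at (21/2,9); v=(1,-2)
4. t=3/2 → R at (12,6); v=(-1,-2)
5. t=3 → B at (9,0); v=(-1,2)
6. t=9/2 → T at (9/2,9); v=(-1,-2)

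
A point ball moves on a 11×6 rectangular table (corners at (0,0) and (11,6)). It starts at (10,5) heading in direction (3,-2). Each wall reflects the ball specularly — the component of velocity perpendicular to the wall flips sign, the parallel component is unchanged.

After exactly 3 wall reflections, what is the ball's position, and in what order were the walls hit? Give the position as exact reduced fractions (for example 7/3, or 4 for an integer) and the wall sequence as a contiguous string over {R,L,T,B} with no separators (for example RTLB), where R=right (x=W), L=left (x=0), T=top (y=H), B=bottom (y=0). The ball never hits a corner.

Final position: (0,3)
Wall sequence: RBL

1. t=1/3 → R at (11,13/3); v=(-3,-2)
2. t=13/6 → B at (9/2,0); v=(-3,2)
3. t=3/2 → L at (0,3); v=(3,2)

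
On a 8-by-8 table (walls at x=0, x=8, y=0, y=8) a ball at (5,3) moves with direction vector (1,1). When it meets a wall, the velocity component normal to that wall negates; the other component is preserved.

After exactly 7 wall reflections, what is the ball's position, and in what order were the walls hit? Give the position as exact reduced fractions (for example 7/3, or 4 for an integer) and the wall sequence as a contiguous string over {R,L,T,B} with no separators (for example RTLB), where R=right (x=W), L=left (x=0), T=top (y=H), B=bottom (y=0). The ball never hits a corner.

Final position: (0,2)
Wall sequence: RTLBRTL

1. t=3 → R at (8,6); v=(-1,1)
2. t=2 → T at (6,8); v=(-1,-1)
3. t=6 → L at (0,2); v=(1,-1)
4. t=2 → B at (2,0); v=(1,1)
5. t=6 → R at (8,6); v=(-1,1)
6. t=2 → T at (6,8); v=(-1,-1)
7. t=6 → L at (0,2); v=(1,-1)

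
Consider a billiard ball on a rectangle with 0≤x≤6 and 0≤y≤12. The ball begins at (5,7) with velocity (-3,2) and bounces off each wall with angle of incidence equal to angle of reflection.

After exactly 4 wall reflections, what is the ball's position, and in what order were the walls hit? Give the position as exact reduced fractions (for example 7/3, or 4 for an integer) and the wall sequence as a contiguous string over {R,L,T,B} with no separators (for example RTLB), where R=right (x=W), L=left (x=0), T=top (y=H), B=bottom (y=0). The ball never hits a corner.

1. t=5/3 → L at (0,31/3); v=(3,2)
2. t=5/6 → T at (5/2,12); v=(3,-2)
3. t=7/6 → R at (6,29/3); v=(-3,-2)
4. t=2 → L at (0,17/3); v=(3,-2)

Final position: (0,17/3)
Wall sequence: LTRL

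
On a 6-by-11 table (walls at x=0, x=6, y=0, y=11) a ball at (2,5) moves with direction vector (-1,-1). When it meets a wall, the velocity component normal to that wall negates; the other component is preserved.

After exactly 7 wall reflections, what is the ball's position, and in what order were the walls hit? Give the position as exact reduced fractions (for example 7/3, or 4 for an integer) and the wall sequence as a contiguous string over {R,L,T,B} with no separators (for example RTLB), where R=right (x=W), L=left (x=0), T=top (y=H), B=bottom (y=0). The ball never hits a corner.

1. t=2 → L at (0,3); v=(1,-1)
2. t=3 → B at (3,0); v=(1,1)
3. t=3 → R at (6,3); v=(-1,1)
4. t=6 → L at (0,9); v=(1,1)
5. t=2 → T at (2,11); v=(1,-1)
6. t=4 → R at (6,7); v=(-1,-1)
7. t=6 → L at (0,1); v=(1,-1)

Final position: (0,1)
Wall sequence: LBRLTRL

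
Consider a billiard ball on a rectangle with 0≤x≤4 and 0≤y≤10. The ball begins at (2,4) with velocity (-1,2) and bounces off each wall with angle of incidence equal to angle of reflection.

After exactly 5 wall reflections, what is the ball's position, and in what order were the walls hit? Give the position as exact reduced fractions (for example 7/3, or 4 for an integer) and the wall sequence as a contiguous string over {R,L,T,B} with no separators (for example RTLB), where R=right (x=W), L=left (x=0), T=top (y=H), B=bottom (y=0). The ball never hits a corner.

1. t=2 → L at (0,8); v=(1,2)
2. t=1 → T at (1,10); v=(1,-2)
3. t=3 → R at (4,4); v=(-1,-2)
4. t=2 → B at (2,0); v=(-1,2)
5. t=2 → L at (0,4); v=(1,2)

Final position: (0,4)
Wall sequence: LTRBL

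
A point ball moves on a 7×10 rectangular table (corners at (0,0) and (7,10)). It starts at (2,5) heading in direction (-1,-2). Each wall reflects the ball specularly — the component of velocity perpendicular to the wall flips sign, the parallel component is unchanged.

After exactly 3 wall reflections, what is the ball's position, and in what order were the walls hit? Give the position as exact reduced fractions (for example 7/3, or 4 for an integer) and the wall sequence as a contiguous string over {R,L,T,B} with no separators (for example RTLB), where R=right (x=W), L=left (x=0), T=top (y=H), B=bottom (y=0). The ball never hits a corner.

1. t=2 → L at (0,1); v=(1,-2)
2. t=1/2 → B at (1/2,0); v=(1,2)
3. t=5 → T at (11/2,10); v=(1,-2)

Final position: (11/2,10)
Wall sequence: LBT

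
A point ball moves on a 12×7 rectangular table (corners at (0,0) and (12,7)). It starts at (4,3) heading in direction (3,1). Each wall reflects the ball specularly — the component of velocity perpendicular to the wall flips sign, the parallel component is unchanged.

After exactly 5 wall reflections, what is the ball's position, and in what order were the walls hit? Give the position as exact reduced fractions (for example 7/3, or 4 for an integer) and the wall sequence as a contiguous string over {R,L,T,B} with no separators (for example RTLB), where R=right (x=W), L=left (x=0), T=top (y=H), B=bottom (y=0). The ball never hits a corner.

1. t=8/3 → R at (12,17/3); v=(-3,1)
2. t=4/3 → T at (8,7); v=(-3,-1)
3. t=8/3 → L at (0,13/3); v=(3,-1)
4. t=4 → R at (12,1/3); v=(-3,-1)
5. t=1/3 → B at (11,0); v=(-3,1)

Final position: (11,0)
Wall sequence: RTLRB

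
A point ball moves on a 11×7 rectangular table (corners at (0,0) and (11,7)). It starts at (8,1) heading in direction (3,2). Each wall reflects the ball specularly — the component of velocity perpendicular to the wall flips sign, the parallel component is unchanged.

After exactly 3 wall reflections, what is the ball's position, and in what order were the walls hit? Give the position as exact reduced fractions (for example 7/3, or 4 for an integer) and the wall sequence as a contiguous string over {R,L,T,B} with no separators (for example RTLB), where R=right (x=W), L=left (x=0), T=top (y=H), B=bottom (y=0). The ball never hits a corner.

Final position: (0,11/3)
Wall sequence: RTL

1. t=1 → R at (11,3); v=(-3,2)
2. t=2 → T at (5,7); v=(-3,-2)
3. t=5/3 → L at (0,11/3); v=(3,-2)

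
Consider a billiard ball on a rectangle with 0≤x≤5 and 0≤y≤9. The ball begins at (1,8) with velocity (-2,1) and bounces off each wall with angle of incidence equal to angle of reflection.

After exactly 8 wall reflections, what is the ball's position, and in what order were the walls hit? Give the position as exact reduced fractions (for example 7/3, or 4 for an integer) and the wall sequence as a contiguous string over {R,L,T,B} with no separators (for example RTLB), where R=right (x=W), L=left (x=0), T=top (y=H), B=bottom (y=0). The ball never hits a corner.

Final position: (5,3)
Wall sequence: LTRLRBLR

1. t=1/2 → L at (0,17/2); v=(2,1)
2. t=1/2 → T at (1,9); v=(2,-1)
3. t=2 → R at (5,7); v=(-2,-1)
4. t=5/2 → L at (0,9/2); v=(2,-1)
5. t=5/2 → R at (5,2); v=(-2,-1)
6. t=2 → B at (1,0); v=(-2,1)
7. t=1/2 → L at (0,1/2); v=(2,1)
8. t=5/2 → R at (5,3); v=(-2,1)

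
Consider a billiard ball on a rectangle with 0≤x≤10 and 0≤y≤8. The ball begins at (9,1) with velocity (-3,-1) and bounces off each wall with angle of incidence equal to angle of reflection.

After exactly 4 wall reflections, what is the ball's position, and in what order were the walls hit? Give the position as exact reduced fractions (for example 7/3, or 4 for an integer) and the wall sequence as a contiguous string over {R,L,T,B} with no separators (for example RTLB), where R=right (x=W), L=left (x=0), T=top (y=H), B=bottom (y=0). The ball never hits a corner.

1. t=1 → B at (6,0); v=(-3,1)
2. t=2 → L at (0,2); v=(3,1)
3. t=10/3 → R at (10,16/3); v=(-3,1)
4. t=8/3 → T at (2,8); v=(-3,-1)

Final position: (2,8)
Wall sequence: BLRT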